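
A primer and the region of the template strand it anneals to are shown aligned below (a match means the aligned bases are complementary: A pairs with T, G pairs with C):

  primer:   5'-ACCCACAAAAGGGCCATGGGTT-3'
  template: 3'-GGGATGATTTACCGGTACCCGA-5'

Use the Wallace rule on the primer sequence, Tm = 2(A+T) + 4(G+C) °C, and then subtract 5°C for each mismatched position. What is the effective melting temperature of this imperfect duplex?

43°C

Primer base counts: A=7, T=3, G=6, C=6 → A+T=10, G+C=12
Perfect-match Tm = 2(10) + 4(12) = 20 + 48 = 68°C
Mismatches (positions where the bases are not complementary): 5 (at positions 1, 4, 7, 11, 21)
Effective Tm = 68 − 5×5 = 68 − 25 = 43°C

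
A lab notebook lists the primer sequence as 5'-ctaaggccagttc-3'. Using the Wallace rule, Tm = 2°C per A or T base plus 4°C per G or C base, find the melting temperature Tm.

40°C

Scanning the sequence gives G=3, T=3, A=3, C=4.
So N_AT = 6 and N_GC = 7.
Tm = 2(6) + 4(7) = 12 + 28 = 40°C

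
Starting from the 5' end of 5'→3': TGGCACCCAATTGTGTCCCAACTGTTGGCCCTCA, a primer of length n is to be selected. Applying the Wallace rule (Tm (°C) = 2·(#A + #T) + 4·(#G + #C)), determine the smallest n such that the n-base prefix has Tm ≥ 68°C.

n = 22

First 21 bases: TGGCACCCAATTGTGTCCCAA → Tm = 64°C (< 68°C)
First 22 bases: TGGCACCCAATTGTGTCCCAAC → Tm = 68°C (≥ 68°C)
Each additional base adds 2°C (A/T) or 4°C (G/C), so Tm is non-decreasing in n; n = 22 is the first length to reach 68°C.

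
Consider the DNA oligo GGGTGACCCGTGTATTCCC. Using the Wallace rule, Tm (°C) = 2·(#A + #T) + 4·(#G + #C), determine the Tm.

62°C

Base counts: G=6, A=2, C=6, T=5
So N_AT = 7 and N_GC = 12.
Tm = 4·12 + 2·7 = 48 + 14 = 62°C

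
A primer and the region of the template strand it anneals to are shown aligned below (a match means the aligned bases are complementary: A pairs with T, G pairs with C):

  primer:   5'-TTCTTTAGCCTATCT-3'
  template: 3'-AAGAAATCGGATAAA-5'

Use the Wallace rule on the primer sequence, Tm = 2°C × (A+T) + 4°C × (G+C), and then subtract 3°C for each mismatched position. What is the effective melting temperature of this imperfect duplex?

37°C

Primer base counts: A=2, T=8, G=1, C=4 → A+T=10, G+C=5
Perfect-match Tm = 2(10) + 4(5) = 20 + 20 = 40°C
Mismatches (positions where the bases are not complementary): 1 (at position 14)
Effective Tm = 40 − 1×3 = 40 − 3 = 37°C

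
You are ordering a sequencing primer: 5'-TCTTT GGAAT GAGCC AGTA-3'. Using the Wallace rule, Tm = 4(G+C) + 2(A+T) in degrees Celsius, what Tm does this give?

Scanning the sequence gives A=5, G=5, T=6, C=3.
So N_AT = 11 and N_GC = 8.
Tm = 2×11 + 4×8 = 54°C

54°C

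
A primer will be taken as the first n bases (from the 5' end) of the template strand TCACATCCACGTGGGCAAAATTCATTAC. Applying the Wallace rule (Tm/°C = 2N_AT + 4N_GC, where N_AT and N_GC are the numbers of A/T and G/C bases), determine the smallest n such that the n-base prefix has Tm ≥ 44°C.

n = 14

First 13 bases: TCACATCCACGTG → Tm = 40°C (< 44°C)
First 14 bases: TCACATCCACGTGG → Tm = 44°C (≥ 44°C)
Since every base adds ≥2°C, Tm only increases with n, so the threshold is first crossed at n = 14.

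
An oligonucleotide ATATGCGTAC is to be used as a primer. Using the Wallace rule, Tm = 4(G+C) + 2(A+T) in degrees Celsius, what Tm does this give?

T=3, A=3, C=2, G=2
A+T = 6, G+C = 4
Tm = 2(6) + 4(4) = 12 + 16 = 28°C

28°C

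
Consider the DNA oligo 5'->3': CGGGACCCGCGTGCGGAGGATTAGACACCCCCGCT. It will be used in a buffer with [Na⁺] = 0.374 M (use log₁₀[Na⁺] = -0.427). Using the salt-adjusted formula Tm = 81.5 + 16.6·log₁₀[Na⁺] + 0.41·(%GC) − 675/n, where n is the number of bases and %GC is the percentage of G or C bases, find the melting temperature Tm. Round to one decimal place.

Length n = 35. T=4, G=12, C=13, A=6
G+C = 25, so %GC = 25/35 × 100 = 71.429%
Salt term: 16.6 × (-0.427) = -7.088
GC term: 0.41 × 71.429 = 29.286; length term: −675/35 = −19.286
Tm = 81.5 + (-7.088) + 29.286 − 19.286 = 84.412 → 84.4°C

84.4°C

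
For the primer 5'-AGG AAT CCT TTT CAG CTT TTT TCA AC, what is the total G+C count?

9

Scanning the sequence gives T=11, A=6, G=3, C=6.
G+C = 3 + 6 = 9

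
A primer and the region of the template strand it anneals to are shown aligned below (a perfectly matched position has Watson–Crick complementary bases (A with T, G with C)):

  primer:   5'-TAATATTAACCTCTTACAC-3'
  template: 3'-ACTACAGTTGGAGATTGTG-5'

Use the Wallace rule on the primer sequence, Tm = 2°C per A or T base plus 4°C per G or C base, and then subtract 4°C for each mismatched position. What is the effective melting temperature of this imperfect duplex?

32°C

Primer base counts: A=7, T=7, G=0, C=5 → A+T=14, G+C=5
Perfect-match Tm = 2(14) + 4(5) = 28 + 20 = 48°C
Mismatches (positions where the bases are not complementary): 4 (at positions 2, 5, 7, 15)
Effective Tm = 48 − 4×4 = 48 − 16 = 32°C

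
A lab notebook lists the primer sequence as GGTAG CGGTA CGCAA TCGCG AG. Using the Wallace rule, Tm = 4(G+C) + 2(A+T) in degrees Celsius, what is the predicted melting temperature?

72°C

G=9, T=3, A=5, C=5
So N_AT = 8 and N_GC = 14.
Tm = 2(8) + 4(14) = 16 + 56 = 72°C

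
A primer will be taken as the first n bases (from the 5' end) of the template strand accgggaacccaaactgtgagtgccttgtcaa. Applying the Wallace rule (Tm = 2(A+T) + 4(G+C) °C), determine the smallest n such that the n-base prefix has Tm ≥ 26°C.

n = 8

First 7 bases: ACCGGGA → Tm = 24°C (< 26°C)
First 8 bases: ACCGGGAA → Tm = 26°C (≥ 26°C)
Since every base adds ≥2°C, Tm only increases with n, so the threshold is first crossed at n = 8.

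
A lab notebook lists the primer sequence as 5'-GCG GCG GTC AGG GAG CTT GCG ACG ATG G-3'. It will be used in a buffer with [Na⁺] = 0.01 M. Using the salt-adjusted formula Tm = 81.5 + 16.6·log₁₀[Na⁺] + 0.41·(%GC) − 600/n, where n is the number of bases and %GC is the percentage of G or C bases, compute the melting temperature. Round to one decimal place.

Length n = 28. T=4, C=6, G=14, A=4
G+C = 20, so %GC = 20/28 × 100 = 71.429%
Salt term: 16.6 × (-2) = -33.2
GC term: 0.41 × 71.429 = 29.286; length term: −600/28 = −21.429
Tm = 81.5 + (-33.2) + 29.286 − 21.429 = 56.157 → 56.2°C

56.2°C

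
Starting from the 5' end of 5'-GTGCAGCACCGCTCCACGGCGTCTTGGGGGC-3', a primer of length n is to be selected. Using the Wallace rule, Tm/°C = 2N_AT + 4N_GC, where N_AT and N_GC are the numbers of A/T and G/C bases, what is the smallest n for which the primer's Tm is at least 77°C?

n = 23

First 22 bases: GTGCAGCACCGCTCCACGGCGT → Tm = 76°C (< 77°C)
First 23 bases: GTGCAGCACCGCTCCACGGCGTC → Tm = 80°C (≥ 77°C)
Since every base adds ≥2°C, Tm only increases with n, so the threshold is first crossed at n = 23.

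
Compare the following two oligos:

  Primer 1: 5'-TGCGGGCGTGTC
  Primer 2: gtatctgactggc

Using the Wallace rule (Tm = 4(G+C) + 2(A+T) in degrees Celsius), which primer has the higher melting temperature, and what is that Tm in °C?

Primer 1: A+T=3, G+C=9 → Tm = 2(3)+4(9) = 42°C
Primer 2: A+T=6, G+C=7 → Tm = 2(6)+4(7) = 40°C
42°C vs 40°C → primer 1 is higher.

Primer 1, 42°C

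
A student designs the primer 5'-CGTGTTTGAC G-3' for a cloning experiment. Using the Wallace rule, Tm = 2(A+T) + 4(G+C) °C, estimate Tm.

34°C

Base counts: T=4, A=1, C=2, G=4
AT pairs contribute 5, GC pairs contribute 6.
Tm = 2×5 + 4×6 = 34°C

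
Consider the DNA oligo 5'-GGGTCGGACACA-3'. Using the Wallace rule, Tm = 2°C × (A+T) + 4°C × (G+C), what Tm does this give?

Base counts: T=1, G=5, C=3, A=3
AT pairs contribute 4, GC pairs contribute 8.
Tm = 2(4) + 4(8) = 8 + 32 = 40°C

40°C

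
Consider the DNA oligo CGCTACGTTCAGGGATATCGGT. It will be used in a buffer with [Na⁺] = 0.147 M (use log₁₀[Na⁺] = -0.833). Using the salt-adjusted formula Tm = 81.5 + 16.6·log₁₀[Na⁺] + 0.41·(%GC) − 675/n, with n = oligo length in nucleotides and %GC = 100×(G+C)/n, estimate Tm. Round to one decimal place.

59.4°C

Length n = 22. Scanning the sequence gives C=5, A=4, T=6, G=7.
G+C = 12, so %GC = 12/22 × 100 = 54.545%
Salt term: 16.6 × (-0.833) = -13.828
GC term: 0.41 × 54.545 = 22.363; length term: −675/22 = −30.682
Tm = 81.5 + (-13.828) + 22.363 − 30.682 = 59.353 → 59.4°C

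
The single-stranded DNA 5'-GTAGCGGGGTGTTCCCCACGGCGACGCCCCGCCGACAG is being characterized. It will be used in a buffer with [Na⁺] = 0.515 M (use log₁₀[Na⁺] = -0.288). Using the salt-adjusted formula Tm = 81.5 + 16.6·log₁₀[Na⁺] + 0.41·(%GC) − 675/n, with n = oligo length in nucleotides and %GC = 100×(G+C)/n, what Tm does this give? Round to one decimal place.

90.2°C

Length n = 38. G=14, C=15, T=4, A=5
G+C = 29, so %GC = 29/38 × 100 = 76.316%
Salt term: 16.6 × (-0.288) = -4.781
GC term: 0.41 × 76.316 = 31.29; length term: −675/38 = −17.763
Tm = 81.5 + (-4.781) + 31.29 − 17.763 = 90.246 → 90.2°C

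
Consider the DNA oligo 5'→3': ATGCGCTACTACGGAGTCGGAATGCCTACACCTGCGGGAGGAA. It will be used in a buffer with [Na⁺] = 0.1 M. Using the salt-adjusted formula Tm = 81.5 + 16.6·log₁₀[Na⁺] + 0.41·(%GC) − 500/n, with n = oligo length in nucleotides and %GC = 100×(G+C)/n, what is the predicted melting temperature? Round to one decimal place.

77.1°C

Length n = 43. Counting bases: T=7, A=11, C=11, G=14
G+C = 25, so %GC = 25/43 × 100 = 58.14%
Salt term: 16.6 × (-1) = -16.6
GC term: 0.41 × 58.14 = 23.837; length term: −500/43 = −11.628
Tm = 81.5 + (-16.6) + 23.837 − 11.628 = 77.109 → 77.1°C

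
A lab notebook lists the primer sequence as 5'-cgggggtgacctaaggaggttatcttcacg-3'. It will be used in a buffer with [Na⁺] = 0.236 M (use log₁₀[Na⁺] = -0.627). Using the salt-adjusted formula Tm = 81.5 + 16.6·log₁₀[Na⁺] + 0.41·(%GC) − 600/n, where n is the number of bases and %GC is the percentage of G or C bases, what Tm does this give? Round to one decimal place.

74.3°C

Length n = 30. Base counts: G=11, A=6, C=6, T=7
G+C = 17, so %GC = 17/30 × 100 = 56.667%
Salt term: 16.6 × (-0.627) = -10.408
GC term: 0.41 × 56.667 = 23.233; length term: −600/30 = −20
Tm = 81.5 + (-10.408) + 23.233 − 20 = 74.325 → 74.3°C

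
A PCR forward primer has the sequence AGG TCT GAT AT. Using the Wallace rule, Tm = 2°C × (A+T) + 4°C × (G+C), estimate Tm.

Base counts: C=1, G=3, A=3, T=4
AT pairs contribute 7, GC pairs contribute 4.
Tm = 2×7 + 4×4 = 30°C

30°C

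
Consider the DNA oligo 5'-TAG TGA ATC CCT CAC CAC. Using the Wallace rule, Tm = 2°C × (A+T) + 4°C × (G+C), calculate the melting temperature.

Base counts: C=7, T=4, A=5, G=2
A+T = 9, G+C = 9
Tm = 2×9 + 4×9 = 54°C

54°C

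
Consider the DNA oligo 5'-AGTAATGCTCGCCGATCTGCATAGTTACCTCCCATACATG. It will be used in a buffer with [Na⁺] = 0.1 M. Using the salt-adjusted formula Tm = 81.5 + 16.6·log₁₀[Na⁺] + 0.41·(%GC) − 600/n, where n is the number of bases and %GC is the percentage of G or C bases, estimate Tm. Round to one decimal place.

Length n = 40. Counting bases: C=12, T=11, G=7, A=10
G+C = 19, so %GC = 19/40 × 100 = 47.5%
Salt term: 16.6 × (-1) = -16.6
GC term: 0.41 × 47.5 = 19.475; length term: −600/40 = −15
Tm = 81.5 + (-16.6) + 19.475 − 15 = 69.375 → 69.4°C

69.4°C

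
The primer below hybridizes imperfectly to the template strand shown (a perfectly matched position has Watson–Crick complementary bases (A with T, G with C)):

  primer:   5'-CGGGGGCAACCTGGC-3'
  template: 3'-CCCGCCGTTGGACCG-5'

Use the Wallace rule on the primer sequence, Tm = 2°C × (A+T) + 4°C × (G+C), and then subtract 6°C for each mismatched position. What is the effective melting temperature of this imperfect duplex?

Primer base counts: A=2, T=1, G=7, C=5 → A+T=3, G+C=12
Perfect-match Tm = 2(3) + 4(12) = 6 + 48 = 54°C
Mismatches (positions where the bases are not complementary): 2 (at positions 1, 4)
Effective Tm = 54 − 2×6 = 54 − 12 = 42°C

42°C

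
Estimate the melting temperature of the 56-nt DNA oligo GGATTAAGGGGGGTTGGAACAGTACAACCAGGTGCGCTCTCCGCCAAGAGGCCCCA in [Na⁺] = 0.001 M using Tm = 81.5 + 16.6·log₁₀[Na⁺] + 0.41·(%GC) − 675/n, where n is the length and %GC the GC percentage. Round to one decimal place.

Length n = 56. Base counts: G=19, T=8, C=15, A=14
G+C = 34, so %GC = 34/56 × 100 = 60.714%
Salt term: 16.6 × (-3) = -49.8
GC term: 0.41 × 60.714 = 24.893; length term: −675/56 = −12.054
Tm = 81.5 + (-49.8) + 24.893 − 12.054 = 44.539 → 44.5°C

44.5°C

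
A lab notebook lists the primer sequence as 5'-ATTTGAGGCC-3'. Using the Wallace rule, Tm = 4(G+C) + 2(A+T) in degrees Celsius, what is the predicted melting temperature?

30°C

Counting bases: A=2, G=3, C=2, T=3
AT pairs contribute 5, GC pairs contribute 5.
Tm = 4·5 + 2·5 = 20 + 10 = 30°C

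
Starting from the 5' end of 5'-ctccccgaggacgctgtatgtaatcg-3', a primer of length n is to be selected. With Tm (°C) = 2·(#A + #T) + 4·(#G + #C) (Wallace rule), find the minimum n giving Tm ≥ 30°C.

n = 9

First 8 bases: CTCCCCGA → Tm = 28°C (< 30°C)
First 9 bases: CTCCCCGAG → Tm = 32°C (≥ 30°C)
Each additional base adds 2°C (A/T) or 4°C (G/C), so Tm is non-decreasing in n; n = 9 is the first length to reach 30°C.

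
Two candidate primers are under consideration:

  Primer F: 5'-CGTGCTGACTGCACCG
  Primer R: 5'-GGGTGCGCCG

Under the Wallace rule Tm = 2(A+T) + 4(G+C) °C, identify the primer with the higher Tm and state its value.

Primer F: A+T=5, G+C=11 → Tm = 2(5)+4(11) = 54°C
Primer R: A+T=1, G+C=9 → Tm = 2(1)+4(9) = 38°C
54°C vs 38°C → primer F is higher.

Primer F, 54°C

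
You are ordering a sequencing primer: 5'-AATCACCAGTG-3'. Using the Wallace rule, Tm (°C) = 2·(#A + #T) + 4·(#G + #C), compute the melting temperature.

Counting bases: C=3, T=2, A=4, G=2
A+T = 6, G+C = 5
Tm = 4·5 + 2·6 = 20 + 12 = 32°C

32°C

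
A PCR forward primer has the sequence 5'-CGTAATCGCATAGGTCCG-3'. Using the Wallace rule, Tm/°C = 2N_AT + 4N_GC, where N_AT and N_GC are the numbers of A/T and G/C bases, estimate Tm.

56°C

Base counts: C=5, T=4, A=4, G=5
A+T = 8, G+C = 10
Tm = 2×8 + 4×10 = 56°C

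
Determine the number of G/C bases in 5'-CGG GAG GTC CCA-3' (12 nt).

9

C=4, G=5, A=2, T=1
Total G or C: 5 + 4 = 9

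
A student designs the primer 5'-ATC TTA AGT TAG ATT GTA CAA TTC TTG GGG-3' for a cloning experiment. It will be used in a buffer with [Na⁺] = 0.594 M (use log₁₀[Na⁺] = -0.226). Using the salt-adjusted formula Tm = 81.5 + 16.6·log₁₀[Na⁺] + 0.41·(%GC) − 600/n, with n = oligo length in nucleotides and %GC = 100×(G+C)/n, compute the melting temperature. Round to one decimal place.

Length n = 30. Scanning the sequence gives T=12, G=7, C=3, A=8.
G+C = 10, so %GC = 10/30 × 100 = 33.333%
Salt term: 16.6 × (-0.226) = -3.752
GC term: 0.41 × 33.333 = 13.667; length term: −600/30 = −20
Tm = 81.5 + (-3.752) + 13.667 − 20 = 71.415 → 71.4°C

71.4°C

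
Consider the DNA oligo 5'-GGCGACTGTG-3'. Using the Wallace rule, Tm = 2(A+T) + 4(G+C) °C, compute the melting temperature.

34°C

Base counts: T=2, G=5, C=2, A=1
A+T = 3, G+C = 7
Tm = 2×3 + 4×7 = 34°C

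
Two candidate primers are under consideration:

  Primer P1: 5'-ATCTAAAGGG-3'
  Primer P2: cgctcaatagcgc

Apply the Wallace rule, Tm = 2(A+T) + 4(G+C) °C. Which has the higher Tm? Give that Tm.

Primer P1: A+T=6, G+C=4 → Tm = 2(6)+4(4) = 28°C
Primer P2: A+T=5, G+C=8 → Tm = 2(5)+4(8) = 42°C
28°C vs 42°C → primer P2 is higher.

Primer P2, 42°C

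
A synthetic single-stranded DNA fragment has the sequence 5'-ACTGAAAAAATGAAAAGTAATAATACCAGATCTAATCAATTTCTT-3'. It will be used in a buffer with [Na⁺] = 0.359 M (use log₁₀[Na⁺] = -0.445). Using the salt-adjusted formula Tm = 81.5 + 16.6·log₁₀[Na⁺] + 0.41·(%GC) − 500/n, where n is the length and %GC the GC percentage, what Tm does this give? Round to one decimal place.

72.1°C

Length n = 45. C=6, T=13, A=22, G=4
G+C = 10, so %GC = 10/45 × 100 = 22.222%
Salt term: 16.6 × (-0.445) = -7.387
GC term: 0.41 × 22.222 = 9.111; length term: −500/45 = −11.111
Tm = 81.5 + (-7.387) + 9.111 − 11.111 = 72.113 → 72.1°C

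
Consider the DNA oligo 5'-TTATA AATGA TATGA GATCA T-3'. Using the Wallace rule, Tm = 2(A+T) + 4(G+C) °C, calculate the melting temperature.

Counting bases: C=1, T=8, A=9, G=3
A+T = 17, G+C = 4
Tm = 2(17) + 4(4) = 34 + 16 = 50°C

50°C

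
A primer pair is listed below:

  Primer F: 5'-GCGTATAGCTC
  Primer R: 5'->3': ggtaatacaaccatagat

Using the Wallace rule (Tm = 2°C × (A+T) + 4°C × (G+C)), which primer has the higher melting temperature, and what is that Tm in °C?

Primer R, 48°C

Primer F: A+T=5, G+C=6 → Tm = 2(5)+4(6) = 34°C
Primer R: A+T=12, G+C=6 → Tm = 2(12)+4(6) = 48°C
34°C vs 48°C → primer R is higher.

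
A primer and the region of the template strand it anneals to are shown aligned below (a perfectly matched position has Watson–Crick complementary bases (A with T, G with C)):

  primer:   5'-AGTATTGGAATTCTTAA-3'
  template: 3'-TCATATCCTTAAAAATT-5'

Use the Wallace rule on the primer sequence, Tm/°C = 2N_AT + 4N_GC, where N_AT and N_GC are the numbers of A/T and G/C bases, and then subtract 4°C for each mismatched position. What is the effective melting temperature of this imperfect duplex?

34°C

Primer base counts: A=6, T=7, G=3, C=1 → A+T=13, G+C=4
Perfect-match Tm = 2(13) + 4(4) = 26 + 16 = 42°C
Mismatches (positions where the bases are not complementary): 2 (at positions 6, 13)
Effective Tm = 42 − 2×4 = 42 − 8 = 34°C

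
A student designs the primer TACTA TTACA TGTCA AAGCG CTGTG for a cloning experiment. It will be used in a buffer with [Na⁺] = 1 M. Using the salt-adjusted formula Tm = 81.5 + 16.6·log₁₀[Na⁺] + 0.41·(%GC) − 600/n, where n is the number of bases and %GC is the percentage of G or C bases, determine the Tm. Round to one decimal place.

Length n = 25. Scanning the sequence gives A=7, T=8, G=5, C=5.
G+C = 10, so %GC = 10/25 × 100 = 40%
Salt term: 16.6 × (0) = 0
GC term: 0.41 × 40 = 16.4; length term: −600/25 = −24
Tm = 81.5 + (0) + 16.4 − 24 = 73.9 → 73.9°C

73.9°C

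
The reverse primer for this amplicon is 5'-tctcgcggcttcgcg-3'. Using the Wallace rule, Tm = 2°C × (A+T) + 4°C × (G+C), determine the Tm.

52°C

Scanning the sequence gives C=6, G=5, T=4, A=0.
A+T = 4, G+C = 11
Tm = 2(4) + 4(11) = 8 + 44 = 52°C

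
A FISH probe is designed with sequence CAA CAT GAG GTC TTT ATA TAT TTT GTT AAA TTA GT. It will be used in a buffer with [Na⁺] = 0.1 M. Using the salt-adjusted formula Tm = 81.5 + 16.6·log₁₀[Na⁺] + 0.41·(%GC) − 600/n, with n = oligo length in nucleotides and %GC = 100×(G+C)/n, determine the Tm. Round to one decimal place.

57.1°C

Length n = 35. G=5, T=16, C=3, A=11
G+C = 8, so %GC = 8/35 × 100 = 22.857%
Salt term: 16.6 × (-1) = -16.6
GC term: 0.41 × 22.857 = 9.371; length term: −600/35 = −17.143
Tm = 81.5 + (-16.6) + 9.371 − 17.143 = 57.128 → 57.1°C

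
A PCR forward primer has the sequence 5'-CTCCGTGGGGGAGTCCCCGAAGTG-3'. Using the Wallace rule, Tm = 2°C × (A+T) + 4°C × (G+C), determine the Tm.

Base counts: G=10, T=4, A=3, C=7
So N_AT = 7 and N_GC = 17.
Tm = 4·17 + 2·7 = 68 + 14 = 82°C

82°C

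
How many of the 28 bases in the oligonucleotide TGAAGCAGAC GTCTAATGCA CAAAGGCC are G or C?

14

T=4, C=7, G=7, A=10
Total G or C: 7 + 7 = 14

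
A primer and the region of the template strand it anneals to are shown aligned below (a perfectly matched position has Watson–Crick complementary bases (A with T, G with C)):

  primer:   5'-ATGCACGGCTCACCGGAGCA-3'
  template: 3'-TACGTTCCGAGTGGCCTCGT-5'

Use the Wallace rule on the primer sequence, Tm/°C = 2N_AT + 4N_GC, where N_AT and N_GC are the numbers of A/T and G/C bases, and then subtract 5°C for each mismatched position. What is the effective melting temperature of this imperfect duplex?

Primer base counts: A=5, T=2, G=6, C=7 → A+T=7, G+C=13
Perfect-match Tm = 2(7) + 4(13) = 14 + 52 = 66°C
Mismatches (positions where the bases are not complementary): 1 (at position 6)
Effective Tm = 66 − 1×5 = 66 − 5 = 61°C

61°C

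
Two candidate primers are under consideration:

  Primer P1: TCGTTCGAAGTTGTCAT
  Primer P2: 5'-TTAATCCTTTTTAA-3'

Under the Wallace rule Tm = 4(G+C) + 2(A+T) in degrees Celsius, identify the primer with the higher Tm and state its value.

Primer P1, 48°C

Primer P1: A+T=10, G+C=7 → Tm = 2(10)+4(7) = 48°C
Primer P2: A+T=12, G+C=2 → Tm = 2(12)+4(2) = 32°C
48°C vs 32°C → primer P1 is higher.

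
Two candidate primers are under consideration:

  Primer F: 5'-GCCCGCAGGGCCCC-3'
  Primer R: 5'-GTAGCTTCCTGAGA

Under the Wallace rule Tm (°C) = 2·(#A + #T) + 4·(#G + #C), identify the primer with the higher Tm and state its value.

Primer F, 54°C

Primer F: A+T=1, G+C=13 → Tm = 2(1)+4(13) = 54°C
Primer R: A+T=7, G+C=7 → Tm = 2(7)+4(7) = 42°C
54°C vs 42°C → primer F is higher.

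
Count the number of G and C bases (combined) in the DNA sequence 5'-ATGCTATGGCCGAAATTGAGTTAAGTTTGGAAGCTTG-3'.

Counting bases: G=11, T=12, A=10, C=4
G+C = 11 + 4 = 15

15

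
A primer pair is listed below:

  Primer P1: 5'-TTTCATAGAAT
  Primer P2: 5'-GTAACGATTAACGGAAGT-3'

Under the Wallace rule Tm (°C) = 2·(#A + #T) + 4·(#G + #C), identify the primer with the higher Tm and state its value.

Primer P1: A+T=9, G+C=2 → Tm = 2(9)+4(2) = 26°C
Primer P2: A+T=11, G+C=7 → Tm = 2(11)+4(7) = 50°C
26°C vs 50°C → primer P2 is higher.

Primer P2, 50°C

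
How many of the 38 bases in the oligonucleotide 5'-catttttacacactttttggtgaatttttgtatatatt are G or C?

Base counts: G=4, C=4, T=21, A=9
Total G or C: 4 + 4 = 8

8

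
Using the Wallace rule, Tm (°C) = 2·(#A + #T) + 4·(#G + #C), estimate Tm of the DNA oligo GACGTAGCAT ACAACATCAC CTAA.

68°C

Counting bases: T=4, A=10, G=3, C=7
AT pairs contribute 14, GC pairs contribute 10.
Tm = 2(14) + 4(10) = 28 + 40 = 68°C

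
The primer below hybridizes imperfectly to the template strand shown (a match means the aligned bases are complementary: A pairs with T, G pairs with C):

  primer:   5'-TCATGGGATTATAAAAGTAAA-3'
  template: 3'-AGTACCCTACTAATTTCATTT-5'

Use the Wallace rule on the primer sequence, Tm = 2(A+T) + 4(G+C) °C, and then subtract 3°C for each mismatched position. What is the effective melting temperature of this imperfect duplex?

46°C

Primer base counts: A=10, T=6, G=4, C=1 → A+T=16, G+C=5
Perfect-match Tm = 2(16) + 4(5) = 32 + 20 = 52°C
Mismatches (positions where the bases are not complementary): 2 (at positions 10, 13)
Effective Tm = 52 − 2×3 = 52 − 6 = 46°C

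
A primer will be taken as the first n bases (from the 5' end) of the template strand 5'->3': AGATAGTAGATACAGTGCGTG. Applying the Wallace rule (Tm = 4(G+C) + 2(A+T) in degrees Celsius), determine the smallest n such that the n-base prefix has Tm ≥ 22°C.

First 8 bases: AGATAGTA → Tm = 20°C (< 22°C)
First 9 bases: AGATAGTAG → Tm = 24°C (≥ 22°C)
Each additional base adds 2°C (A/T) or 4°C (G/C), so Tm is non-decreasing in n; n = 9 is the first length to reach 22°C.

n = 9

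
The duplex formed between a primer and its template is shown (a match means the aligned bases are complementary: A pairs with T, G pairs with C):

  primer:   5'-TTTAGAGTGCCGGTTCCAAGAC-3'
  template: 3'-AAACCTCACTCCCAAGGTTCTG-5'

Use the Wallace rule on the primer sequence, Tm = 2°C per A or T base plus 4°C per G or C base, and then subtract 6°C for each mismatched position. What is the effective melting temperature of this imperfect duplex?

Primer base counts: A=5, T=6, G=6, C=5 → A+T=11, G+C=11
Perfect-match Tm = 2(11) + 4(11) = 22 + 44 = 66°C
Mismatches (positions where the bases are not complementary): 3 (at positions 4, 10, 11)
Effective Tm = 66 − 3×6 = 66 − 18 = 48°C

48°C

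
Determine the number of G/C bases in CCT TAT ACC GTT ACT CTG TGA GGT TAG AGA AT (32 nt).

Counting bases: C=6, G=7, A=8, T=11
Total G or C: 7 + 6 = 13

13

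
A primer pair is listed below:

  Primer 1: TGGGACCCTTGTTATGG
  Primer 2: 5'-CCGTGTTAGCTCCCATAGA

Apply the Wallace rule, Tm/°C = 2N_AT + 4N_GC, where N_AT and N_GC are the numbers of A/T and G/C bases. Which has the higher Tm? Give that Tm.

Primer 2, 58°C

Primer 1: A+T=8, G+C=9 → Tm = 2(8)+4(9) = 52°C
Primer 2: A+T=9, G+C=10 → Tm = 2(9)+4(10) = 58°C
52°C vs 58°C → primer 2 is higher.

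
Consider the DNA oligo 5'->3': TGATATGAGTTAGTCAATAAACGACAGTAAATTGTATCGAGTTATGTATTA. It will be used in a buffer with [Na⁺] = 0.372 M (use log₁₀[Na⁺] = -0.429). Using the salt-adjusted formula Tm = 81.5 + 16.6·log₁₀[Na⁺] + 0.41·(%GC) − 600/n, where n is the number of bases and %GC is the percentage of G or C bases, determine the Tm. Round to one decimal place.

Length n = 51. Base counts: C=4, A=19, G=10, T=18
G+C = 14, so %GC = 14/51 × 100 = 27.451%
Salt term: 16.6 × (-0.429) = -7.121
GC term: 0.41 × 27.451 = 11.255; length term: −600/51 = −11.765
Tm = 81.5 + (-7.121) + 11.255 − 11.765 = 73.869 → 73.9°C

73.9°C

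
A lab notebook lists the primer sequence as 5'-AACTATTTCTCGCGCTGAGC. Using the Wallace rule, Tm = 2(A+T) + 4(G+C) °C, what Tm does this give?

Scanning the sequence gives C=6, T=6, A=4, G=4.
A+T = 10, G+C = 10
Tm = 4·10 + 2·10 = 40 + 20 = 60°C

60°C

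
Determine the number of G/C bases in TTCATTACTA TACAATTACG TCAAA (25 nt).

6

Counting bases: G=1, C=5, T=9, A=10
G+C = 1 + 5 = 6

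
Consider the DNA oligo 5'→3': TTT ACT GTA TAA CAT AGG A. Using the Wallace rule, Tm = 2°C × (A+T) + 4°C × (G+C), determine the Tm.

Counting bases: T=7, G=3, A=7, C=2
A+T = 14, G+C = 5
Tm = 2(14) + 4(5) = 28 + 20 = 48°C

48°C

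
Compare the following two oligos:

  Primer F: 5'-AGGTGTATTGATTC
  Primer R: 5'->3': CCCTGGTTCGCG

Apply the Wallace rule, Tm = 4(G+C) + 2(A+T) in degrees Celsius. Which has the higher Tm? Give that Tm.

Primer F: A+T=9, G+C=5 → Tm = 2(9)+4(5) = 38°C
Primer R: A+T=3, G+C=9 → Tm = 2(3)+4(9) = 42°C
38°C vs 42°C → primer R is higher.

Primer R, 42°C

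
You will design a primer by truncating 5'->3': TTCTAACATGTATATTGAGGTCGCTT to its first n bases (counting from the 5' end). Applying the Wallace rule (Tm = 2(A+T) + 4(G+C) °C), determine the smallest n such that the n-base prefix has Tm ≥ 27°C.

n = 11

First 10 bases: TTCTAACATG → Tm = 26°C (< 27°C)
First 11 bases: TTCTAACATGT → Tm = 28°C (≥ 27°C)
Since every base adds ≥2°C, Tm only increases with n, so the threshold is first crossed at n = 11.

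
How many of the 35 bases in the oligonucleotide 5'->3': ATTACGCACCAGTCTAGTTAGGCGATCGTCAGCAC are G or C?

G=8, C=10, A=9, T=8
G+C = 8 + 10 = 18

18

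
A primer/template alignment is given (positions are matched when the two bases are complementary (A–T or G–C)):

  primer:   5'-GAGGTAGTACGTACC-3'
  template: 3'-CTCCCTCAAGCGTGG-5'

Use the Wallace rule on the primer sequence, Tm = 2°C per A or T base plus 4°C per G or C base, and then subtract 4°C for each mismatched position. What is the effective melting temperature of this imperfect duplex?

34°C

Primer base counts: A=4, T=3, G=5, C=3 → A+T=7, G+C=8
Perfect-match Tm = 2(7) + 4(8) = 14 + 32 = 46°C
Mismatches (positions where the bases are not complementary): 3 (at positions 5, 9, 12)
Effective Tm = 46 − 3×4 = 46 − 12 = 34°C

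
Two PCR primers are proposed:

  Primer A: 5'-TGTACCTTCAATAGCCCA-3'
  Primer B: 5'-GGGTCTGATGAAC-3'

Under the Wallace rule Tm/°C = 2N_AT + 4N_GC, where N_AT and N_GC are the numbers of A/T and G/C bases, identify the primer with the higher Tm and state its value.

Primer A, 52°C

Primer A: A+T=10, G+C=8 → Tm = 2(10)+4(8) = 52°C
Primer B: A+T=6, G+C=7 → Tm = 2(6)+4(7) = 40°C
52°C vs 40°C → primer A is higher.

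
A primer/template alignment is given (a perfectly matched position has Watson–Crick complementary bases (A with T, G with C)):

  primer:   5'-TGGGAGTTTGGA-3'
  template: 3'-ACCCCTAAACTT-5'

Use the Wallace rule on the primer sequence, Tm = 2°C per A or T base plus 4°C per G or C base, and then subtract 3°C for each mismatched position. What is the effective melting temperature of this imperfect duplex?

Primer base counts: A=2, T=4, G=6, C=0 → A+T=6, G+C=6
Perfect-match Tm = 2(6) + 4(6) = 12 + 24 = 36°C
Mismatches (positions where the bases are not complementary): 3 (at positions 5, 6, 11)
Effective Tm = 36 − 3×3 = 36 − 9 = 27°C

27°C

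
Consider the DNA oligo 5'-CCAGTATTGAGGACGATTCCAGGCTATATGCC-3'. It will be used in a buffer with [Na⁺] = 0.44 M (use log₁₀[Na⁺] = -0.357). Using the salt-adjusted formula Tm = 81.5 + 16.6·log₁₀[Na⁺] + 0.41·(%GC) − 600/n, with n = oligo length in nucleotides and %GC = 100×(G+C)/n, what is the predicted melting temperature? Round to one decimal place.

77.3°C

Length n = 32. Counting bases: G=8, C=8, A=8, T=8
G+C = 16, so %GC = 16/32 × 100 = 50%
Salt term: 16.6 × (-0.357) = -5.926
GC term: 0.41 × 50 = 20.5; length term: −600/32 = −18.75
Tm = 81.5 + (-5.926) + 20.5 − 18.75 = 77.324 → 77.3°C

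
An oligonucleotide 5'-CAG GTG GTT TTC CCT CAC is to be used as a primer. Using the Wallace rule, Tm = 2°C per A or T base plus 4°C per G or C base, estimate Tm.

Scanning the sequence gives A=2, T=6, G=4, C=6.
So N_AT = 8 and N_GC = 10.
Tm = 4·10 + 2·8 = 40 + 16 = 56°C

56°C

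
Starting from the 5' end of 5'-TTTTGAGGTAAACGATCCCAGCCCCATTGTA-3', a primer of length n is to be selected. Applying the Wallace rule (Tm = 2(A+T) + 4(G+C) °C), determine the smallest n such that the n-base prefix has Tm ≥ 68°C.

n = 23

First 22 bases: TTTTGAGGTAAACGATCCCAGC → Tm = 64°C (< 68°C)
First 23 bases: TTTTGAGGTAAACGATCCCAGCC → Tm = 68°C (≥ 68°C)
Since every base adds ≥2°C, Tm only increases with n, so the threshold is first crossed at n = 23.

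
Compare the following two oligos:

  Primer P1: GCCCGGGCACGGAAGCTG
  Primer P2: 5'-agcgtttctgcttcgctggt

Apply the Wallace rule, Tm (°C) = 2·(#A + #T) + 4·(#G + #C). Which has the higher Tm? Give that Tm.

Primer P1: A+T=4, G+C=14 → Tm = 2(4)+4(14) = 64°C
Primer P2: A+T=9, G+C=11 → Tm = 2(9)+4(11) = 62°C
64°C vs 62°C → primer P1 is higher.

Primer P1, 64°C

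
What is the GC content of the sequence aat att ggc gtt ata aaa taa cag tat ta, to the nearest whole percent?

21%

Counting bases: C=2, T=10, A=13, G=4
G+C = 4 + 2 = 6 out of 29 bases
%GC = 6/29 × 100 = 20.69% ≈ 21%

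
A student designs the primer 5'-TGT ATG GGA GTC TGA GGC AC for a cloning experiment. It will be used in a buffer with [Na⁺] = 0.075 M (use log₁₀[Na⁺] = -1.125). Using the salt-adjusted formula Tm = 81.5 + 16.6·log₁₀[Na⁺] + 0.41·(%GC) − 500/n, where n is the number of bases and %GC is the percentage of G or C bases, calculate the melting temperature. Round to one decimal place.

60.4°C

Length n = 20. Counting bases: T=5, C=3, G=8, A=4
G+C = 11, so %GC = 11/20 × 100 = 55%
Salt term: 16.6 × (-1.125) = -18.675
GC term: 0.41 × 55 = 22.55; length term: −500/20 = −25
Tm = 81.5 + (-18.675) + 22.55 − 25 = 60.375 → 60.4°C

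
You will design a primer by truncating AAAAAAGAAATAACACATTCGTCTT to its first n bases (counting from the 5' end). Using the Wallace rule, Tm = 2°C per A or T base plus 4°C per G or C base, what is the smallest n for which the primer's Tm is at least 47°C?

First 19 bases: AAAAAAGAAATAACACATT → Tm = 44°C (< 47°C)
First 20 bases: AAAAAAGAAATAACACATTC → Tm = 48°C (≥ 47°C)
Each additional base adds 2°C (A/T) or 4°C (G/C), so Tm is non-decreasing in n; n = 20 is the first length to reach 47°C.

n = 20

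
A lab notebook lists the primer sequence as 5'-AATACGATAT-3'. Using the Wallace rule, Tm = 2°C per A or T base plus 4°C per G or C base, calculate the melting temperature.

24°C

Scanning the sequence gives T=3, G=1, A=5, C=1.
AT pairs contribute 8, GC pairs contribute 2.
Tm = 2(8) + 4(2) = 16 + 8 = 24°C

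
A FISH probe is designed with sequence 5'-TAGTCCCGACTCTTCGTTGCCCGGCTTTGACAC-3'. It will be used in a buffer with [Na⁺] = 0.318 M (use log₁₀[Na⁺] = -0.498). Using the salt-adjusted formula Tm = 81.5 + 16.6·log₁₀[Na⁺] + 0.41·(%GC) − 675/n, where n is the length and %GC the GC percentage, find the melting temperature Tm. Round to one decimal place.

Length n = 33. Counting bases: G=7, A=4, C=12, T=10
G+C = 19, so %GC = 19/33 × 100 = 57.576%
Salt term: 16.6 × (-0.498) = -8.267
GC term: 0.41 × 57.576 = 23.606; length term: −675/33 = −20.455
Tm = 81.5 + (-8.267) + 23.606 − 20.455 = 76.384 → 76.4°C

76.4°C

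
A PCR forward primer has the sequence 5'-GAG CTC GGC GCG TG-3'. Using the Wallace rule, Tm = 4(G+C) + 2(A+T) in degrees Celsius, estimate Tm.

Scanning the sequence gives T=2, G=7, C=4, A=1.
A+T = 3, G+C = 11
Tm = 2×3 + 4×11 = 50°C

50°C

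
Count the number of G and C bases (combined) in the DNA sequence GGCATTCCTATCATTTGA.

Counting bases: G=3, T=7, A=4, C=4
G+C = 3 + 4 = 7

7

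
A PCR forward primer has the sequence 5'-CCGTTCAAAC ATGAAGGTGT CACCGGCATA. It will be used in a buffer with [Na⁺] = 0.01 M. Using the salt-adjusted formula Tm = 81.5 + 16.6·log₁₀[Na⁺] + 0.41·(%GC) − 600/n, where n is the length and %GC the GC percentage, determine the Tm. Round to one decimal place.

48.8°C

Length n = 30. Scanning the sequence gives G=7, C=8, A=9, T=6.
G+C = 15, so %GC = 15/30 × 100 = 50%
Salt term: 16.6 × (-2) = -33.2
GC term: 0.41 × 50 = 20.5; length term: −600/30 = −20
Tm = 81.5 + (-33.2) + 20.5 − 20 = 48.8 → 48.8°C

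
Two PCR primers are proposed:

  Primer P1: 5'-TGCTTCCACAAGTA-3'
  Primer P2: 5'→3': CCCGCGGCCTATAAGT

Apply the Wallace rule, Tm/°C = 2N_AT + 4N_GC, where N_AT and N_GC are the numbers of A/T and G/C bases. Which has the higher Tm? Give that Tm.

Primer P2, 52°C

Primer P1: A+T=8, G+C=6 → Tm = 2(8)+4(6) = 40°C
Primer P2: A+T=6, G+C=10 → Tm = 2(6)+4(10) = 52°C
40°C vs 52°C → primer P2 is higher.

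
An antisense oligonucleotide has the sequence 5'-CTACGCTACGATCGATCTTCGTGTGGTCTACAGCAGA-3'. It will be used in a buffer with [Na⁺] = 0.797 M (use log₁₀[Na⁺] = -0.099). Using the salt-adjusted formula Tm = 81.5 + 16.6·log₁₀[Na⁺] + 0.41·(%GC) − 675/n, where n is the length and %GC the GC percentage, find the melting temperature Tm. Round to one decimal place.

82.7°C

Length n = 37. T=10, G=9, A=8, C=10
G+C = 19, so %GC = 19/37 × 100 = 51.351%
Salt term: 16.6 × (-0.099) = -1.643
GC term: 0.41 × 51.351 = 21.054; length term: −675/37 = −18.243
Tm = 81.5 + (-1.643) + 21.054 − 18.243 = 82.668 → 82.7°C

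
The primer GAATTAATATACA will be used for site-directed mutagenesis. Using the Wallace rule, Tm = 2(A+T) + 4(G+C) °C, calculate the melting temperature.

30°C

Base counts: A=7, G=1, T=4, C=1
AT pairs contribute 11, GC pairs contribute 2.
Tm = 2×11 + 4×2 = 30°C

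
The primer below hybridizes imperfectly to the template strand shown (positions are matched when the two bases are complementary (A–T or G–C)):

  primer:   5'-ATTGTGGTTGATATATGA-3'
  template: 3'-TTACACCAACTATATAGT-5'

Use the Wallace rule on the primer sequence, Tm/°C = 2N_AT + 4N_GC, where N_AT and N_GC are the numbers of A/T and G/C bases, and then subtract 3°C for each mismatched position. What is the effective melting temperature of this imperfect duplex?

Primer base counts: A=5, T=8, G=5, C=0 → A+T=13, G+C=5
Perfect-match Tm = 2(13) + 4(5) = 26 + 20 = 46°C
Mismatches (positions where the bases are not complementary): 2 (at positions 2, 17)
Effective Tm = 46 − 2×3 = 46 − 6 = 40°C

40°C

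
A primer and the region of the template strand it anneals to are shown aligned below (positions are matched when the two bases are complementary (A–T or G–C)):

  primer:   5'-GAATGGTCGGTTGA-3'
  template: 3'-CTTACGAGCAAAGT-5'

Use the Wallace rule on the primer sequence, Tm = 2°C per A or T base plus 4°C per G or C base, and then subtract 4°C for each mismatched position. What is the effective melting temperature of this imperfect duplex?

30°C

Primer base counts: A=3, T=4, G=6, C=1 → A+T=7, G+C=7
Perfect-match Tm = 2(7) + 4(7) = 14 + 28 = 42°C
Mismatches (positions where the bases are not complementary): 3 (at positions 6, 10, 13)
Effective Tm = 42 − 3×4 = 42 − 12 = 30°C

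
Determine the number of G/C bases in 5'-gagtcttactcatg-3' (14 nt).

Counting bases: T=5, C=3, G=3, A=3
G+C = 3 + 3 = 6

6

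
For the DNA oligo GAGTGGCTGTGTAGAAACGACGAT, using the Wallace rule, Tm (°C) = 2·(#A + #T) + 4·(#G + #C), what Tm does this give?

72°C

Base counts: A=7, C=3, T=5, G=9
So N_AT = 12 and N_GC = 12.
Tm = 2×12 + 4×12 = 72°C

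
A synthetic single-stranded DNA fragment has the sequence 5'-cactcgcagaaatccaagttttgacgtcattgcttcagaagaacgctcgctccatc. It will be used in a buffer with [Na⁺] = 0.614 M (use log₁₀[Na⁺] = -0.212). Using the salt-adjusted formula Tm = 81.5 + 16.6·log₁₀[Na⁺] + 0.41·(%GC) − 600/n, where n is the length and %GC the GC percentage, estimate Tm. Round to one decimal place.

87.0°C

Length n = 56. C=17, G=10, A=15, T=14
G+C = 27, so %GC = 27/56 × 100 = 48.214%
Salt term: 16.6 × (-0.212) = -3.519
GC term: 0.41 × 48.214 = 19.768; length term: −600/56 = −10.714
Tm = 81.5 + (-3.519) + 19.768 − 10.714 = 87.035 → 87.0°C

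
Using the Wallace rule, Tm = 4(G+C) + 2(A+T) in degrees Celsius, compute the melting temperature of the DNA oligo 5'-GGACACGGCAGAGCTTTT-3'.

56°C

A=4, T=4, C=4, G=6
A+T = 8, G+C = 10
Tm = 2×8 + 4×10 = 56°C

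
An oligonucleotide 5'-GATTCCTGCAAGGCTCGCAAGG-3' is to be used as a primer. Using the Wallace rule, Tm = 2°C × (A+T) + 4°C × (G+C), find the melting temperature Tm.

Scanning the sequence gives C=6, G=7, A=5, T=4.
So N_AT = 9 and N_GC = 13.
Tm = 2×9 + 4×13 = 70°C

70°C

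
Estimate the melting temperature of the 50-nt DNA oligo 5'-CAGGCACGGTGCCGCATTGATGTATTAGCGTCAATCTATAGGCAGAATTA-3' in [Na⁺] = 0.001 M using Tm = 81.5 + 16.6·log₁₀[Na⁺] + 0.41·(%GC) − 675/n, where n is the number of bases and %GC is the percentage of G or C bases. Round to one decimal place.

37.1°C

Length n = 50. Counting bases: T=13, C=10, A=14, G=13
G+C = 23, so %GC = 23/50 × 100 = 46%
Salt term: 16.6 × (-3) = -49.8
GC term: 0.41 × 46 = 18.86; length term: −675/50 = −13.5
Tm = 81.5 + (-49.8) + 18.86 − 13.5 = 37.06 → 37.1°C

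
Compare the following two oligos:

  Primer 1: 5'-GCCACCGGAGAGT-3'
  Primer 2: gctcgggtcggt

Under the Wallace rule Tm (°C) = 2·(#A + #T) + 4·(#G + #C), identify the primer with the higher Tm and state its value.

Primer 1: A+T=4, G+C=9 → Tm = 2(4)+4(9) = 44°C
Primer 2: A+T=3, G+C=9 → Tm = 2(3)+4(9) = 42°C
44°C vs 42°C → primer 1 is higher.

Primer 1, 44°C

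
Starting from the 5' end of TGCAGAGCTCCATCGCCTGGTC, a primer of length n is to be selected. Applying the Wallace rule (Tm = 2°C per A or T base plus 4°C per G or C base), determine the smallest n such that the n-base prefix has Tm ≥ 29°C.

n = 10

First 9 bases: TGCAGAGCT → Tm = 28°C (< 29°C)
First 10 bases: TGCAGAGCTC → Tm = 32°C (≥ 29°C)
Each additional base adds 2°C (A/T) or 4°C (G/C), so Tm is non-decreasing in n; n = 10 is the first length to reach 29°C.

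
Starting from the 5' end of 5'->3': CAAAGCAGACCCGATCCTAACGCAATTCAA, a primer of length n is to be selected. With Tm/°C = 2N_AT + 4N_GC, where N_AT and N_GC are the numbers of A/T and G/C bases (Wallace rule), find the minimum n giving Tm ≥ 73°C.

n = 24

First 23 bases: CAAAGCAGACCCGATCCTAACGC → Tm = 72°C (< 73°C)
First 24 bases: CAAAGCAGACCCGATCCTAACGCA → Tm = 74°C (≥ 73°C)
Each additional base adds 2°C (A/T) or 4°C (G/C), so Tm is non-decreasing in n; n = 24 is the first length to reach 73°C.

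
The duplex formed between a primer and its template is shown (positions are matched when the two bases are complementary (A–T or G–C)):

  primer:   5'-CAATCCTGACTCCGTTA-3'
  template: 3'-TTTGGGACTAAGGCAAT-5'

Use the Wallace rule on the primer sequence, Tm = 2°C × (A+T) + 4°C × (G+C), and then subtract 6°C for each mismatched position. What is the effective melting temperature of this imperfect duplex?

Primer base counts: A=4, T=5, G=2, C=6 → A+T=9, G+C=8
Perfect-match Tm = 2(9) + 4(8) = 18 + 32 = 50°C
Mismatches (positions where the bases are not complementary): 3 (at positions 1, 4, 10)
Effective Tm = 50 − 3×6 = 50 − 18 = 32°C

32°C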